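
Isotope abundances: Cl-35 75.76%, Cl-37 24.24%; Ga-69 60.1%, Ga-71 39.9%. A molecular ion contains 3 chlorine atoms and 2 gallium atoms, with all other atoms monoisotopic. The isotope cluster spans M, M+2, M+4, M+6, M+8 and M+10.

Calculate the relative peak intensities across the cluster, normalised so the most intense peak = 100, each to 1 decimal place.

43.7 : 100.0 : 88.4 : 37.8 : 7.8 : 0.6

Chlorine pattern (n=3): 0.4348304 : 0.41738208 : 0.13354464 : 0.01424288
Gallium pattern (n=2): 0.361201 : 0.479598 : 0.159201
Convolve the two distributions (both contribute in 2-u steps):
  M: 0.4348304×0.361201 = 0.157061
  M+2: 0.4348304×0.479598 + 0.41738208×0.361201 = 0.359303
  M+4: 0.4348304×0.159201 + 0.41738208×0.479598 + 0.13354464×0.361201 = 0.317638
  M+6: 0.41738208×0.159201 + 0.13354464×0.479598 + 0.01424288×0.361201 = 0.135640
  M+8: 0.13354464×0.159201 + 0.01424288×0.479598 = 0.028091
  M+10: 0.01424288×0.159201 = 0.002267
Scale to base peak (0.359303) = 100: 43.7 : 100.0 : 88.4 : 37.8 : 7.8 : 0.6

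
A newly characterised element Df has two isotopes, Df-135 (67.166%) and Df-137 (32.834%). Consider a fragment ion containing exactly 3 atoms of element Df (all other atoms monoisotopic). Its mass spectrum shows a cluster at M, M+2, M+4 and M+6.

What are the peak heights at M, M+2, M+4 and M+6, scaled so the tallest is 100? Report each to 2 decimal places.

68.19 : 100.00 : 48.88 : 7.97

Expanding (0.67166 + 0.32834)^3:
P(M) = 0.67166^3 = 0.303004
P(M+2) = 3 × 0.67166^2 × 0.32834^1 = 0.444369
P(M+4) = 3 × 0.67166^1 × 0.32834^2 = 0.217229
P(M+6) = 0.32834^3 = 0.035397
The M+2 peak is largest (0.444369); scaling to 100 gives 68.19 : 100.00 : 48.88 : 7.97.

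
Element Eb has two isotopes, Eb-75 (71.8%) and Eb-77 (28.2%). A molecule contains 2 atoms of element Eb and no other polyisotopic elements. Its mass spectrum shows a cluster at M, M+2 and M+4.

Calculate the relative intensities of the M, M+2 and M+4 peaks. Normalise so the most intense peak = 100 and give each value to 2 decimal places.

Each Eb atom is independently Eb-75 (p = 0.718) or Eb-77 (q = 0.282); the cluster is the binomial expansion (p + q)^2.
P(M) = 0.718^2 = 0.515524
P(M+2) = 2 × 0.718^1 × 0.282^1 = 0.404952
P(M+4) = 0.282^2 = 0.079524
The M peak is largest (0.515524); scaling to 100 gives 100.00 : 78.55 : 15.43.

100.00 : 78.55 : 15.43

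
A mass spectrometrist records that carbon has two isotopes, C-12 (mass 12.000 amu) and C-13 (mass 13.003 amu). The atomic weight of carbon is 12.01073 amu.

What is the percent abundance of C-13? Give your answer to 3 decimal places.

1.070%

With x = fraction of C-12 (so C-13 is 1 − x):
12.000·x + 13.003·(1 − x) = 12.01073
(12.000 − 13.003)·x = 12.01073 − 13.003
x = -0.99227 / -1.003 = 0.98930 → 98.930% C-12, 1.070% C-13.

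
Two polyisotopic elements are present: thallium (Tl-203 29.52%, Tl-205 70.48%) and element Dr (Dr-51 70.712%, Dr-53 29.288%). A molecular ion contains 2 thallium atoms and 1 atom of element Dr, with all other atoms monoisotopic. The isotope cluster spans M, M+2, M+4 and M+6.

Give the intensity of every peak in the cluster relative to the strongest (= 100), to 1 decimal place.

Thallium pattern (n=2): 0.08714304 : 0.41611392 : 0.49674304
Element Dr pattern (n=1): 0.70712 : 0.29288
Convolve the two distributions (both contribute in 2-u steps):
  M: 0.08714304×0.70712 = 0.061621
  M+2: 0.08714304×0.29288 + 0.41611392×0.70712 = 0.319765
  M+4: 0.41611392×0.29288 + 0.49674304×0.70712 = 0.473128
  M+6: 0.49674304×0.29288 = 0.145486
Scale to base peak (0.473128) = 100: 13.0 : 67.6 : 100.0 : 30.7

13.0 : 67.6 : 100.0 : 30.7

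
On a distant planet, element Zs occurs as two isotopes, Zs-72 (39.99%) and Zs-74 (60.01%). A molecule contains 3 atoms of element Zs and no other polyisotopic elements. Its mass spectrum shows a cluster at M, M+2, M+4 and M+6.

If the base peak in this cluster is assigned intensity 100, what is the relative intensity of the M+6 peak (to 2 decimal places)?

Term probabilities: M 0.0640, M+2 0.2879, M+4 0.4320, M+6 0.2161. Base peak = M+4.
P(M+4) = C(3,2) × 0.3999^1 × 0.6001^2 = 3 × 0.3999 × 0.36012001 = 0.432036 (base)
P(M+6) = C(3,3) × 0.3999^0 × 0.6001^3 = 1 × 1.0000 × 0.21610802 = 0.216108
Relative intensity = 0.216108 / 0.432036 × 100 = 50.02

50.02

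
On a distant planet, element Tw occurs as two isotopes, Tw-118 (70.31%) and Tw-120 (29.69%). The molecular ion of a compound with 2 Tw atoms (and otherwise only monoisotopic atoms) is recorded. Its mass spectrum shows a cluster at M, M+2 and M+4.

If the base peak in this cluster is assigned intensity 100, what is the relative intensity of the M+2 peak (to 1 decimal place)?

84.5

Term probabilities: M 0.4943, M+2 0.4175, M+4 0.0881. Base peak = M.
P(M) = C(2,0) × 0.7031^2 × 0.2969^0 = 1 × 0.49434961 × 1.0000 = 0.494350 (base)
P(M+2) = C(2,1) × 0.7031^1 × 0.2969^1 = 2 × 0.7031 × 0.2969 = 0.417501
Relative intensity = 0.417501 / 0.494350 × 100 = 84.5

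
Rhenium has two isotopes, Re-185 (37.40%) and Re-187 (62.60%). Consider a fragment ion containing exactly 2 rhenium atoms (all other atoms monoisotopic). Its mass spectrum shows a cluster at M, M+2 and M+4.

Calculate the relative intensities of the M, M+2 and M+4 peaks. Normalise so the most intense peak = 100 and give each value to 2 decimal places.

Each Re atom is independently Re-185 (p = 0.3740) or Re-187 (q = 0.6260); the cluster is the binomial expansion (p + q)^2.
P(M) = 0.3740^2 = 0.139876
P(M+2) = 2 × 0.3740^1 × 0.6260^1 = 0.468248
P(M+4) = 0.6260^2 = 0.391876
The M+2 peak is largest (0.468248); scaling to 100 gives 29.87 : 100.00 : 83.69.

29.87 : 100.00 : 83.69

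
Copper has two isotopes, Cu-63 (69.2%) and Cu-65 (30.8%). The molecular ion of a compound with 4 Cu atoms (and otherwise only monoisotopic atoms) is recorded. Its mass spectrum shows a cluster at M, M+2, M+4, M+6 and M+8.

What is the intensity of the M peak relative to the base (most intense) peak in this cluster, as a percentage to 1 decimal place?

(0.692 + 0.308)^4 gives M 0.2293, M+2 0.4083, M+4 0.2726, M+6 0.0809, M+8 0.0090; the largest is M+2.
P(M+2) = C(4,1) × 0.692^3 × 0.308^1 = 4 × 0.33137389 × 0.3080 = 0.408253 (base)
P(M) = C(4,0) × 0.692^4 × 0.308^0 = 1 × 0.22931073 × 1.0000 = 0.229311
Relative intensity = 0.229311 / 0.408253 × 100 = 56.2

56.2%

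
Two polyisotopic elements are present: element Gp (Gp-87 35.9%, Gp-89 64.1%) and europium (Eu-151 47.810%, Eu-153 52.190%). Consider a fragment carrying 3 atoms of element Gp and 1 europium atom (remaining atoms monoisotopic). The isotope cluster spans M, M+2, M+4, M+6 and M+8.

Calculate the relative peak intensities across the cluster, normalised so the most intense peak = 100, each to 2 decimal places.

6.20 : 39.97 : 95.53 : 100.00 : 38.52

Element Gp pattern (n=3): 0.04626828 : 0.24783816 : 0.44251884 : 0.26337472
Europium pattern (n=1): 0.4781 : 0.5219
Convolve the two distributions (both contribute in 2-u steps):
  M: 0.04626828×0.4781 = 0.022121
  M+2: 0.04626828×0.5219 + 0.24783816×0.4781 = 0.142639
  M+4: 0.24783816×0.5219 + 0.44251884×0.4781 = 0.340915
  M+6: 0.44251884×0.5219 + 0.26337472×0.4781 = 0.356870
  M+8: 0.26337472×0.5219 = 0.137455
Scale to base peak (0.356870) = 100: 6.20 : 39.97 : 95.53 : 100.00 : 38.52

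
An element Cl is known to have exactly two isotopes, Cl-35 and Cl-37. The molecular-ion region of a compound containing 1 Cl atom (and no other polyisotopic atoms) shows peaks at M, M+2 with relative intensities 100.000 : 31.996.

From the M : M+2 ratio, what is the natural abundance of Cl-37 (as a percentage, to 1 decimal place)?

If p is the fraction of Cl that is Cl-35, then I(M+2)/I(M) = [C(1,1)·p^0·(1−p)] / p^1 = 1·(1−p)/p = 31.996/100.000 = 0.3200
(1−p)/p = 0.3200/1 = 0.3200  ⇒  p = 1/(1 + 0.3200) = 0.7576
Cl-35: 75.8%, Cl-37: 24.2%.

24.2%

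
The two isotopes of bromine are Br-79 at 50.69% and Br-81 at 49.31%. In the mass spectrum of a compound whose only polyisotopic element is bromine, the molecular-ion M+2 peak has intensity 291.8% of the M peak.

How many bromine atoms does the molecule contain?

With n Br atoms, P(M+2)/P(M) = C(n,1)·p^(n−1)q / p^n = n·q/p = n · 0.4931/0.5069.
n = 2.918 × 0.5069/0.4931 = 3.00 ≈ 3

3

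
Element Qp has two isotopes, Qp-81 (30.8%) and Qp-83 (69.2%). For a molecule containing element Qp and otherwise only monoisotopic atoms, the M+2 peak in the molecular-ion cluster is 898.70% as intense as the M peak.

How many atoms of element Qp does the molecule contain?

The M+2/M ratio from n Qp atoms is n · q/p = n · 0.692/0.308.
n = 8.9870 × 0.308/0.692 = 4.00 ≈ 4

4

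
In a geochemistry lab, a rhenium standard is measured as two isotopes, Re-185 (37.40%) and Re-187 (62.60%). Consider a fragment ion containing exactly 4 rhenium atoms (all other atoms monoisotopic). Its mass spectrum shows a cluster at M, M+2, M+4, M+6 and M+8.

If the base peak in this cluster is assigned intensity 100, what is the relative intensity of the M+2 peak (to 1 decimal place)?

Binomial terms of (0.3740 + 0.6260)^4: M 0.0196, M+2 0.1310, M+4 0.3289, M+6 0.3670, M+8 0.1536 → M+6 is the base peak.
P(M+6) = C(4,3) × 0.3740^1 × 0.6260^3 = 4 × 0.3740 × 0.24531438 = 0.366990 (base)
P(M+2) = C(4,1) × 0.3740^3 × 0.6260^1 = 4 × 0.05231362 × 0.6260 = 0.130993
Relative intensity = 0.130993 / 0.366990 × 100 = 35.7

35.7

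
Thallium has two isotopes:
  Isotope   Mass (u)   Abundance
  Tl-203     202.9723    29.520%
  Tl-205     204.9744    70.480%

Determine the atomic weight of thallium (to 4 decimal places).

204.3834 u

The abundance-weighted mean is 0.29520 × 202.9723 + 0.70480 × 204.9744
= 59.91742 + 144.46596 = 204.38338 u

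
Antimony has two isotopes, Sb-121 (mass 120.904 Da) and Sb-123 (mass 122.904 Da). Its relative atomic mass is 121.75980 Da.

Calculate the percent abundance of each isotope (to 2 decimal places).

Sb-121: 57.21%, Sb-123: 42.79%

With x = fraction of Sb-121 (so Sb-123 is 1 − x):
120.904·x + 122.904·(1 − x) = 121.75980
(120.904 − 122.904)·x = 121.75980 − 122.904
x = -1.14420 / -2.000 = 0.57210 → 57.21% Sb-121, 42.79% Sb-123.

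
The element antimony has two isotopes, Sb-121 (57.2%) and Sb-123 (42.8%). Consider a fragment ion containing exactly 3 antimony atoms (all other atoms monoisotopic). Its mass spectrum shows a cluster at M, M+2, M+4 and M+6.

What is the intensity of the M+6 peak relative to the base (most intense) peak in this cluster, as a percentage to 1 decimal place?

18.7%

Term probabilities: M 0.1871, M+2 0.4201, M+4 0.3143, M+6 0.0784. Base peak = M+2.
P(M+2) = C(3,1) × 0.572^2 × 0.428^1 = 3 × 0.327184 × 0.4280 = 0.420104 (base)
P(M+6) = C(3,3) × 0.572^0 × 0.428^3 = 1 × 1.0000 × 0.07840275 = 0.078403
Relative intensity = 0.078403 / 0.420104 × 100 = 18.7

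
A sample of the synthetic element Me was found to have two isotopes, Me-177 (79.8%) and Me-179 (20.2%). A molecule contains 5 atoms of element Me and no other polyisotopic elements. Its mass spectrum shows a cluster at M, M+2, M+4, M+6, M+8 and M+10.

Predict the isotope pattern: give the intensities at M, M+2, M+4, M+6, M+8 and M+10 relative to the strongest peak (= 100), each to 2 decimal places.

79.01 : 100.00 : 50.63 : 12.82 : 1.62 : 0.08

The 5 Me atoms are independent, so intensities follow the terms of (0.798 + 0.202)^5.
P(M) = 0.798^5 = 0.323604
P(M+2) = 5 × 0.798^4 × 0.202^1 = 0.409575
P(M+4) = 10 × 0.798^3 × 0.202^2 = 0.207354
P(M+6) = 10 × 0.798^2 × 0.202^3 = 0.052488
P(M+8) = 5 × 0.798^1 × 0.202^4 = 0.006643
P(M+10) = 0.202^5 = 0.000336
The M+2 peak is largest (0.409575); scaling to 100 gives 79.01 : 100.00 : 50.63 : 12.82 : 1.62 : 0.08.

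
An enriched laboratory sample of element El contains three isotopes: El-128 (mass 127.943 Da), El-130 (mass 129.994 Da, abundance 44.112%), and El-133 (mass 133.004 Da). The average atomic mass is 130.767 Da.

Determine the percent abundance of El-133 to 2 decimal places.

37.92%

Let x and y be the fractions of El-128 and El-133. Then x + y = 1 − 0.44112 = 0.55888 and 127.943x + 133.004y = 130.767 − 0.44112×129.994 = 73.42404672.
Substituting: 127.943x + 133.004(0.55888 − x) = 73.42404672
(127.943 − 133.004)x = -0.9092288  ⇒  x = 0.17965, y = 0.37923
El-128: 17.97%, El-133: 37.92%.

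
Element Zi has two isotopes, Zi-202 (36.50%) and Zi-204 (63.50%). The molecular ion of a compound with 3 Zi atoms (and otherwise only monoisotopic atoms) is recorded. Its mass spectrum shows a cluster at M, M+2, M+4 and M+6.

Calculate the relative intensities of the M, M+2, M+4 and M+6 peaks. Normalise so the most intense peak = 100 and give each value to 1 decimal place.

Each Zi atom is independently Zi-202 (p = 0.3650) or Zi-204 (q = 0.6350); the cluster is the binomial expansion (p + q)^3.
P(M) = 0.3650^3 = 0.048627
P(M+2) = 3 × 0.3650^2 × 0.6350^1 = 0.253794
P(M+4) = 3 × 0.3650^1 × 0.6350^2 = 0.441531
P(M+6) = 0.6350^3 = 0.256048
The M+4 peak is largest (0.441531); scaling to 100 gives 11.0 : 57.5 : 100.0 : 58.0.

11.0 : 57.5 : 100.0 : 58.0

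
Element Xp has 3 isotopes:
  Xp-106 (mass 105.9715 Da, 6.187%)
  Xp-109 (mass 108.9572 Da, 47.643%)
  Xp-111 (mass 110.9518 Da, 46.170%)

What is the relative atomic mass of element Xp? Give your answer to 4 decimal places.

Average mass = Σ (abundance × isotope mass) = 0.06187 × 105.9715 + 0.47643 × 108.9572 + 0.46170 × 110.9518
= 6.55646 + 51.91048 + 51.22645 = 109.69339 Da

109.6934 Da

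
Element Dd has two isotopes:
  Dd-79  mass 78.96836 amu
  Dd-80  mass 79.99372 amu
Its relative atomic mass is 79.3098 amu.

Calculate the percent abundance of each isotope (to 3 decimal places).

Writing the weighted mean with unknown fraction x of Dd-79:
78.96836·x + 79.99372·(1 − x) = 79.3098
(78.96836 − 79.99372)·x = 79.3098 − 79.99372
x = -0.68392 / -1.02536 = 0.66700 → 66.700% Dd-79, 33.300% Dd-80.

Dd-79: 66.700%, Dd-80: 33.300%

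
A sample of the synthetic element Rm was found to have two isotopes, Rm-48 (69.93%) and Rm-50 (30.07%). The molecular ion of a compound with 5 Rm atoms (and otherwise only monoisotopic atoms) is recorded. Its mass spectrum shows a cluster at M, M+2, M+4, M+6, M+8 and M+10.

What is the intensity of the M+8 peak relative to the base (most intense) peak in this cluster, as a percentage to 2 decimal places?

7.95%

Term probabilities: M 0.1672, M+2 0.3595, M+4 0.3092, M+6 0.1330, M+8 0.0286, M+10 0.0025. Base peak = M+2.
P(M+2) = C(5,1) × 0.6993^4 × 0.3007^1 = 5 × 0.23914104 × 0.3007 = 0.359549 (base)
P(M+8) = C(5,4) × 0.6993^1 × 0.3007^4 = 5 × 0.6993 × 0.00817587 = 0.028587
Relative intensity = 0.028587 / 0.359549 × 100 = 7.95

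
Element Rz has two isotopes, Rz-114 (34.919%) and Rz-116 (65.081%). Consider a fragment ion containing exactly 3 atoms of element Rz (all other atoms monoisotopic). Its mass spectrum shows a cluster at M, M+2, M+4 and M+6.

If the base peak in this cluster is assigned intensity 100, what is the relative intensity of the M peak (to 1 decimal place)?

(0.34919 + 0.65081)^3 gives M 0.0426, M+2 0.2381, M+4 0.4437, M+6 0.2757; the largest is M+4.
P(M+4) = C(3,2) × 0.34919^1 × 0.65081^2 = 3 × 0.34919 × 0.42355366 = 0.443702 (base)
P(M) = C(3,0) × 0.34919^3 × 0.65081^0 = 1 × 0.04257801 × 1.0000 = 0.042578
Relative intensity = 0.042578 / 0.443702 × 100 = 9.6

9.6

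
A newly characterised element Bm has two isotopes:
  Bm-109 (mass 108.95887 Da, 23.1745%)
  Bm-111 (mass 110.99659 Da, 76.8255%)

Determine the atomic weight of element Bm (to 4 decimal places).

110.5244 Da

Weight each isotope mass by its fractional abundance: 0.231745 × 108.95887 + 0.768255 × 110.99659
= 25.250673 + 85.273685 = 110.524358 Da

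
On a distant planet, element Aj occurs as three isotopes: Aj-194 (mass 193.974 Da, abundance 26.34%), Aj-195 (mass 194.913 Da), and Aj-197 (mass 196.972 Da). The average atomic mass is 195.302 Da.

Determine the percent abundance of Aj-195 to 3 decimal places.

Let x and y be the fractions of Aj-195 and Aj-197. Then x + y = 1 − 0.2634 = 0.7366 and 194.913x + 196.972y = 195.302 − 0.2634×193.974 = 144.2092484.
Substituting: 194.913x + 196.972(0.7366 − x) = 144.2092484
(194.913 − 196.972)x = -0.8803268  ⇒  x = 0.42755, y = 0.30905
Aj-195: 42.755%, Aj-197: 30.905%.

42.755%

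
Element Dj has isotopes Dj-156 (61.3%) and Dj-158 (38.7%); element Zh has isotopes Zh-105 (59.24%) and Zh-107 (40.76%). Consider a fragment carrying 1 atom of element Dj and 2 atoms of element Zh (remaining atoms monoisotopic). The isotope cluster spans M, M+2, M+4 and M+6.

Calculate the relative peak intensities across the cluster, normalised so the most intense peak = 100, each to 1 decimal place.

49.8 : 100.0 : 66.9 : 14.9

Element Dj pattern (n=1): 0.6130 : 0.3870
Element Zh pattern (n=2): 0.35093776 : 0.48292448 : 0.16613776
Convolve the two distributions (both contribute in 2-u steps):
  M: 0.6130×0.35093776 = 0.215125
  M+2: 0.6130×0.48292448 + 0.3870×0.35093776 = 0.431846
  M+4: 0.6130×0.16613776 + 0.3870×0.48292448 = 0.288734
  M+6: 0.3870×0.16613776 = 0.064295
Scale to base peak (0.431846) = 100: 49.8 : 100.0 : 66.9 : 14.9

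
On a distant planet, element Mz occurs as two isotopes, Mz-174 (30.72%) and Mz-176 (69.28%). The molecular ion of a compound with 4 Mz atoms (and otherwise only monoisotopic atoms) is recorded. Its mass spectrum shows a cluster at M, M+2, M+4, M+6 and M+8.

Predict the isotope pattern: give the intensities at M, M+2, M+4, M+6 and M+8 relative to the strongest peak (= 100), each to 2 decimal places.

2.18 : 19.66 : 66.51 : 100.00 : 56.38

Each Mz atom is independently Mz-174 (p = 0.3072) or Mz-176 (q = 0.6928); the cluster is the binomial expansion (p + q)^4.
P(M) = 0.3072^4 = 0.008906
P(M+2) = 4 × 0.3072^3 × 0.6928^1 = 0.080340
P(M+4) = 6 × 0.3072^2 × 0.6928^2 = 0.271775
P(M+6) = 4 × 0.3072^1 × 0.6928^3 = 0.408606
P(M+8) = 0.6928^4 = 0.230373
The M+6 peak is largest (0.408606); scaling to 100 gives 2.18 : 19.66 : 66.51 : 100.00 : 56.38.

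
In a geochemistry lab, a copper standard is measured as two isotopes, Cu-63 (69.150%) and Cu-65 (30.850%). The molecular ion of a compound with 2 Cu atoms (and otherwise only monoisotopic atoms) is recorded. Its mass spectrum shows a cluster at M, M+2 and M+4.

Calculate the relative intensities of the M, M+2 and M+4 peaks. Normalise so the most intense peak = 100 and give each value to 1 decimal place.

100.0 : 89.2 : 19.9

Each Cu atom is independently Cu-63 (p = 0.69150) or Cu-65 (q = 0.30850); the cluster is the binomial expansion (p + q)^2.
P(M) = 0.69150^2 = 0.478172
P(M+2) = 2 × 0.69150^1 × 0.30850^1 = 0.426656
P(M+4) = 0.30850^2 = 0.095172
The M peak is largest (0.478172); scaling to 100 gives 100.0 : 89.2 : 19.9.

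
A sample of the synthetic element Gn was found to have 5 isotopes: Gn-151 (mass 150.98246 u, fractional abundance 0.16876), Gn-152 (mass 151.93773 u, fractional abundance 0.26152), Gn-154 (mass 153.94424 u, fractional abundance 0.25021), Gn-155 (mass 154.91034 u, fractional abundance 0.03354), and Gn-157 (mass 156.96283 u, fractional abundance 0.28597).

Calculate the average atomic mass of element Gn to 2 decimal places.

The abundance-weighted mean is 0.16876 × 150.98246 + 0.26152 × 151.93773 + 0.25021 × 153.94424 + 0.03354 × 154.91034 + 0.28597 × 156.96283
= 25.479800 + 39.734755 + 38.518388 + 5.195693 + 44.886660 = 153.815296 u

153.82 u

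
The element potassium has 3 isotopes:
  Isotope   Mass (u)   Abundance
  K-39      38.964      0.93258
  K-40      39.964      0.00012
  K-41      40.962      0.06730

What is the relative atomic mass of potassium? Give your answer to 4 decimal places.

Average mass = Σ (abundance × isotope mass) = 0.93258 × 38.964 + 0.00012 × 39.964 + 0.06730 × 40.962
= 36.33705 + 0.00480 + 2.75674 = 39.09859 u

39.0986 u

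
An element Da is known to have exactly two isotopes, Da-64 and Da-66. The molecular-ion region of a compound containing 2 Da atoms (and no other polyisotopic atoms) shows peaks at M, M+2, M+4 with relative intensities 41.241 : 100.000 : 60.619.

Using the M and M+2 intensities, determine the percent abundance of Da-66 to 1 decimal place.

54.8%

Write p for the Da-64 fraction. I(M+2)/I(M) = [C(2,1)·p^1·(1−p)] / p^2 = 2·(1−p)/p = 100.000/41.241 = 2.4248
(1−p)/p = 2.4248/2 = 1.2124  ⇒  p = 1/(1 + 1.2124) = 0.4520
Da-64: 45.2%, Da-66: 54.8%.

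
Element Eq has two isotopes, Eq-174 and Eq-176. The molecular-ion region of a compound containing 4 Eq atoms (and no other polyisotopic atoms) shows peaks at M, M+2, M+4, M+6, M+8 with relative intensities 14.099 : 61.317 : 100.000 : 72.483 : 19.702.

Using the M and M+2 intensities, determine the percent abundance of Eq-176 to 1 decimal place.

Let p = fractional abundance of Eq-174. I(M+2)/I(M) = [C(4,1)·p^3·(1−p)] / p^4 = 4·(1−p)/p = 61.317/14.099 = 4.3490
(1−p)/p = 4.3490/4 = 1.0873  ⇒  p = 1/(1 + 1.0873) = 0.4791
Eq-174: 47.9%, Eq-176: 52.1%.

52.1%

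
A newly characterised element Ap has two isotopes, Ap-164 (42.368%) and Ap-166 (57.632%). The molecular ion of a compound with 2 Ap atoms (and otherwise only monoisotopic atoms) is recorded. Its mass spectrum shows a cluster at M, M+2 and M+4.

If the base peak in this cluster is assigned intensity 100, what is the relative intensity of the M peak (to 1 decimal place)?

(0.42368 + 0.57632)^2 gives M 0.1795, M+2 0.4884, M+4 0.3321; the largest is M+2.
P(M+2) = C(2,1) × 0.42368^1 × 0.57632^1 = 2 × 0.42368 × 0.57632 = 0.488351 (base)
P(M) = C(2,0) × 0.42368^2 × 0.57632^0 = 1 × 0.17950474 × 1.0000 = 0.179505
Relative intensity = 0.179505 / 0.488351 × 100 = 36.8

36.8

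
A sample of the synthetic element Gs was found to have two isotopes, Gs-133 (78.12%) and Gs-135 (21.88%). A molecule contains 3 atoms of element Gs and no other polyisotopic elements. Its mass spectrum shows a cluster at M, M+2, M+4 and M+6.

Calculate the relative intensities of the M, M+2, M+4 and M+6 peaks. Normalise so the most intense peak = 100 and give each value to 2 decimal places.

The 3 Gs atoms are independent, so intensities follow the terms of (0.7812 + 0.2188)^3.
P(M) = 0.7812^3 = 0.476746
P(M+2) = 3 × 0.7812^2 × 0.2188^1 = 0.400583
P(M+4) = 3 × 0.7812^1 × 0.2188^2 = 0.112196
P(M+6) = 0.2188^3 = 0.010475
The M peak is largest (0.476746); scaling to 100 gives 100.00 : 84.02 : 23.53 : 2.20.

100.00 : 84.02 : 23.53 : 2.20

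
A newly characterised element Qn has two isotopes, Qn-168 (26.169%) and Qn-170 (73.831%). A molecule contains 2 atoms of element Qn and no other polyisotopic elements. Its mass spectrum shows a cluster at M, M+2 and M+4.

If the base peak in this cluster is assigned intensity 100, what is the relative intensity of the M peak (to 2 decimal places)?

12.56

Binomial terms of (0.26169 + 0.73831)^2: M 0.0685, M+2 0.3864, M+4 0.5451 → M+4 is the base peak.
P(M+4) = C(2,2) × 0.26169^0 × 0.73831^2 = 1 × 1.0000 × 0.54510166 = 0.545102 (base)
P(M) = C(2,0) × 0.26169^2 × 0.73831^0 = 1 × 0.06848166 × 1.0000 = 0.068482
Relative intensity = 0.068482 / 0.545102 × 100 = 12.56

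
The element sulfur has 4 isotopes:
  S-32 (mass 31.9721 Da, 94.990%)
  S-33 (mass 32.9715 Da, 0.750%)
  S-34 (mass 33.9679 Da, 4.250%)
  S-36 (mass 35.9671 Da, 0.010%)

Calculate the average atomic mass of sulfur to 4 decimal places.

32.0648 Da

The abundance-weighted mean is 0.94990 × 31.9721 + 0.00750 × 32.9715 + 0.04250 × 33.9679 + 0.00010 × 35.9671
= 30.37030 + 0.24729 + 1.44364 + 0.00360 = 32.06483 Da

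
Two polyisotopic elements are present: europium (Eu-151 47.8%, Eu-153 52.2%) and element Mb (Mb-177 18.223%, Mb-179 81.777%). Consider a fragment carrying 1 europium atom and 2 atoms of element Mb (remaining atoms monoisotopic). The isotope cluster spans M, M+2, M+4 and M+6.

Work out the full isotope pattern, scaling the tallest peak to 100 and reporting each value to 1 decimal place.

3.3 : 33.6 : 100.0 : 73.5

Europium pattern (n=1): 0.4780 : 0.5220
Element Mb pattern (n=2): 0.03320777 : 0.29804445 : 0.66874777
Convolve the two distributions (both contribute in 2-u steps):
  M: 0.4780×0.03320777 = 0.015873
  M+2: 0.4780×0.29804445 + 0.5220×0.03320777 = 0.159800
  M+4: 0.4780×0.66874777 + 0.5220×0.29804445 = 0.475241
  M+6: 0.5220×0.66874777 = 0.349086
Scale to base peak (0.475241) = 100: 3.3 : 33.6 : 100.0 : 73.5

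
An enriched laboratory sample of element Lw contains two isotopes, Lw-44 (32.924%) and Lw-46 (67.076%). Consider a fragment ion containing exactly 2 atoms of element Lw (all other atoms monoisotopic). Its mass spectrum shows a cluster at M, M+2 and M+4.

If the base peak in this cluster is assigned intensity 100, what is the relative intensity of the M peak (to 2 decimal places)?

24.09

Binomial terms of (0.32924 + 0.67076)^2: M 0.1084, M+2 0.4417, M+4 0.4499 → M+4 is the base peak.
P(M+4) = C(2,2) × 0.32924^0 × 0.67076^2 = 1 × 1.0000 × 0.44991898 = 0.449919 (base)
P(M) = C(2,0) × 0.32924^2 × 0.67076^0 = 1 × 0.10839898 × 1.0000 = 0.108399
Relative intensity = 0.108399 / 0.449919 × 100 = 24.09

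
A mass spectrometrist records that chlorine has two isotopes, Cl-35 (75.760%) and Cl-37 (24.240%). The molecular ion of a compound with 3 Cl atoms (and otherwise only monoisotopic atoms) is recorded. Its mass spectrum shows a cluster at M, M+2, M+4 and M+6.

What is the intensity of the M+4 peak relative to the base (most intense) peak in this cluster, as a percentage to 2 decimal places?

Term probabilities: M 0.4348, M+2 0.4174, M+4 0.1335, M+6 0.0142. Base peak = M.
P(M) = C(3,0) × 0.75760^3 × 0.24240^0 = 1 × 0.4348304 × 1.0000 = 0.434830 (base)
P(M+4) = C(3,2) × 0.75760^1 × 0.24240^2 = 3 × 0.7576 × 0.05875776 = 0.133545
Relative intensity = 0.133545 / 0.434830 × 100 = 30.71

30.71%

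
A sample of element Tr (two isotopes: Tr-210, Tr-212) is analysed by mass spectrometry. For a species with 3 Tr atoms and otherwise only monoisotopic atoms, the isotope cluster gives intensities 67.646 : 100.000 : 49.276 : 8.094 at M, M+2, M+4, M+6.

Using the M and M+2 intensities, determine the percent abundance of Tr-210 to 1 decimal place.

Write p for the Tr-210 fraction. I(M+2)/I(M) = [C(3,1)·p^2·(1−p)] / p^3 = 3·(1−p)/p = 100.000/67.646 = 1.4783
(1−p)/p = 1.4783/3 = 0.4928  ⇒  p = 1/(1 + 0.4928) = 0.6699
Tr-210: 67.0%, Tr-212: 33.0%.

67.0%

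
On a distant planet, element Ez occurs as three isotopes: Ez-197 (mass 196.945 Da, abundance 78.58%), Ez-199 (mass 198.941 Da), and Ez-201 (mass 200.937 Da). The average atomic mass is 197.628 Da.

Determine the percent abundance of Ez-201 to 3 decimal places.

The remaining 21.42% is split between Ez-199 (fraction x) and Ez-201 (fraction 0.2142 − x).
Substituting: 198.941x + 200.937(0.2142 − x) = 42.868619
(198.941 − 200.937)x = -0.1720864  ⇒  x = 0.08622, y = 0.12798
Ez-199: 8.622%, Ez-201: 12.798%.

12.798%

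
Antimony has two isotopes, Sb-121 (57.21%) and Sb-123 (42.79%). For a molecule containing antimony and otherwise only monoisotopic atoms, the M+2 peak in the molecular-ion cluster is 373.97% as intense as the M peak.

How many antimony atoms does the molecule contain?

5

For n independent Sb atoms, I(M+2)/I(M) = n · (abundance Sb-123) / (abundance Sb-121) = n · 0.4279/0.5721.
n = 3.7397 × 0.5721/0.4279 = 5.00 ≈ 5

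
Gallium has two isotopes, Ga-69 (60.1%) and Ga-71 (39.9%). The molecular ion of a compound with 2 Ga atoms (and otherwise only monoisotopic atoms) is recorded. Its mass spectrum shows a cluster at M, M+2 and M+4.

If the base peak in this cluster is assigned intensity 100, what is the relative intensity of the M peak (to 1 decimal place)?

Term probabilities: M 0.3612, M+2 0.4796, M+4 0.1592. Base peak = M+2.
P(M+2) = C(2,1) × 0.601^1 × 0.399^1 = 2 × 0.6010 × 0.3990 = 0.479598 (base)
P(M) = C(2,0) × 0.601^2 × 0.399^0 = 1 × 0.361201 × 1.0000 = 0.361201
Relative intensity = 0.361201 / 0.479598 × 100 = 75.3

75.3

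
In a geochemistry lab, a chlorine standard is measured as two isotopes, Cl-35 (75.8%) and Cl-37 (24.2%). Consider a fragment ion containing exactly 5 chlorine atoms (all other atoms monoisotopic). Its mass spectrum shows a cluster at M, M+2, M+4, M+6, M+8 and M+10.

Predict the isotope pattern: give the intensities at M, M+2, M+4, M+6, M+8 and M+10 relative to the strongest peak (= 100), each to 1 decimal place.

Each Cl atom is independently Cl-35 (p = 0.758) or Cl-37 (q = 0.242); the cluster is the binomial expansion (p + q)^5.
P(M) = 0.758^5 = 0.250234
P(M+2) = 5 × 0.758^4 × 0.242^1 = 0.399450
P(M+4) = 10 × 0.758^3 × 0.242^2 = 0.255058
P(M+6) = 10 × 0.758^2 × 0.242^3 = 0.081430
P(M+8) = 5 × 0.758^1 × 0.242^4 = 0.012999
P(M+10) = 0.242^5 = 0.000830
The M+2 peak is largest (0.399450); scaling to 100 gives 62.6 : 100.0 : 63.9 : 20.4 : 3.3 : 0.2.

62.6 : 100.0 : 63.9 : 20.4 : 3.3 : 0.2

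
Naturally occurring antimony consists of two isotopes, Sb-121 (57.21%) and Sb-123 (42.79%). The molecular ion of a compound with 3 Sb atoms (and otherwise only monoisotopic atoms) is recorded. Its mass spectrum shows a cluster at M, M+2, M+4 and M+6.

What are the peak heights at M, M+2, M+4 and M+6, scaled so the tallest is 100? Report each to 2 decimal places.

44.57 : 100.00 : 74.79 : 18.65

Expanding (0.5721 + 0.4279)^3:
P(M) = 0.5721^3 = 0.187247
P(M+2) = 3 × 0.5721^2 × 0.4279^1 = 0.420153
P(M+4) = 3 × 0.5721^1 × 0.4279^2 = 0.314252
P(M+6) = 0.4279^3 = 0.078348
The M+2 peak is largest (0.420153); scaling to 100 gives 44.57 : 100.00 : 74.79 : 18.65.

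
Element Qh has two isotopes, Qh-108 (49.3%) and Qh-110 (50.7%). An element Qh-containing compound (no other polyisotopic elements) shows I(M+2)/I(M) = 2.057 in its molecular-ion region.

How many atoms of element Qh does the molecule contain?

2

For n independent Qh atoms, I(M+2)/I(M) = n · (abundance Qh-110) / (abundance Qh-108) = n · 0.507/0.493.
n = 2.057 × 0.493/0.507 = 2.00 ≈ 2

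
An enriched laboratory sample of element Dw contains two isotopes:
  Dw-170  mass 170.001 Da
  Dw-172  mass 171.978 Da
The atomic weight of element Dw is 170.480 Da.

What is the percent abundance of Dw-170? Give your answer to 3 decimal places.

Let x be the fractional abundance of Dw-170; then Dw-172 has abundance 1 − x.
170.001·x + 171.978·(1 − x) = 170.480
(170.001 − 171.978)·x = 170.480 − 171.978
x = -1.498 / -1.977 = 0.75771 → 75.771% Dw-170, 24.229% Dw-172.

75.771%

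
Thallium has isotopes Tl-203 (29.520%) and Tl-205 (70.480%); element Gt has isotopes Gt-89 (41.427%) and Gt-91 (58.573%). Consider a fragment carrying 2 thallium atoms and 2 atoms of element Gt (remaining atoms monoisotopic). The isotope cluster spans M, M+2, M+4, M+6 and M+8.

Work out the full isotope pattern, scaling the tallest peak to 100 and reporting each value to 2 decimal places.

Thallium pattern (n=2): 0.08714304 : 0.41611392 : 0.49674304
Element Gt pattern (n=2): 0.17161963 : 0.48530073 : 0.34307963
Convolve the two distributions (both contribute in 2-u steps):
  M: 0.08714304×0.17161963 = 0.014955
  M+2: 0.08714304×0.48530073 + 0.41611392×0.17161963 = 0.113704
  M+4: 0.08714304×0.34307963 + 0.41611392×0.48530073 + 0.49674304×0.17161963 = 0.317088
  M+6: 0.41611392×0.34307963 + 0.49674304×0.48530073 = 0.383830
  M+8: 0.49674304×0.34307963 = 0.170422
Scale to base peak (0.383830) = 100: 3.90 : 29.62 : 82.61 : 100.00 : 44.40

3.90 : 29.62 : 82.61 : 100.00 : 44.40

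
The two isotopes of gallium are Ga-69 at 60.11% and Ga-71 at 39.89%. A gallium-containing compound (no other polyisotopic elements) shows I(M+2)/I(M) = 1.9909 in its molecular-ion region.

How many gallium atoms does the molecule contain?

For n independent Ga atoms, I(M+2)/I(M) = n · (abundance Ga-71) / (abundance Ga-69) = n · 0.3989/0.6011.
n = 1.9909 × 0.6011/0.3989 = 3.00 ≈ 3

3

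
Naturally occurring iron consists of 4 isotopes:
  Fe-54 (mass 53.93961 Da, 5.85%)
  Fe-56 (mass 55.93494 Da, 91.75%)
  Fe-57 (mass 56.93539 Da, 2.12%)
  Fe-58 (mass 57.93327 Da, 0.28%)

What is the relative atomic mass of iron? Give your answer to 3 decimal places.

The abundance-weighted mean is 0.0585 × 53.93961 + 0.9175 × 55.93494 + 0.0212 × 56.93539 + 0.0028 × 57.93327
= 3.155467 + 51.320307 + 1.207030 + 0.162213 = 55.845017 Da

55.845 Da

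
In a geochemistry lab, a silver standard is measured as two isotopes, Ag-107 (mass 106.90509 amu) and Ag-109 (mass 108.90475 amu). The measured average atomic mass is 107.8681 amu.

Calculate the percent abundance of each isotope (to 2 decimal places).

Ag-107: 51.84%, Ag-109: 48.16%

Writing the weighted mean with unknown fraction x of Ag-107:
106.90509·x + 108.90475·(1 − x) = 107.8681
(106.90509 − 108.90475)·x = 107.8681 − 108.90475
x = -1.03665 / -1.99966 = 0.51841 → 51.84% Ag-107, 48.16% Ag-109.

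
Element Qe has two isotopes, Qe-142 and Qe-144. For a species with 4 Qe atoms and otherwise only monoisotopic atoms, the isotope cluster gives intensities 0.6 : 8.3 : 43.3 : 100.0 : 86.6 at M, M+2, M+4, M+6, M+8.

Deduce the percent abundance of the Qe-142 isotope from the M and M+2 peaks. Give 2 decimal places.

Let p = fractional abundance of Qe-142. I(M+2)/I(M) = [C(4,1)·p^3·(1−p)] / p^4 = 4·(1−p)/p = 8.3/0.6 = 13.8333
(1−p)/p = 13.8333/4 = 3.4583  ⇒  p = 1/(1 + 3.4583) = 0.2243
Qe-142: 22.43%, Qe-144: 77.57%.

22.43%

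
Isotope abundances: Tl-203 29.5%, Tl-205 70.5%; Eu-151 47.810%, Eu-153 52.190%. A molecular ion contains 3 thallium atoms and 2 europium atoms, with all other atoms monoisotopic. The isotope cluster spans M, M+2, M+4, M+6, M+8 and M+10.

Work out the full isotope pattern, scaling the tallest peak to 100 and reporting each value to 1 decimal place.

Thallium pattern (n=3): 0.02567237 : 0.18405787 : 0.43986713 : 0.35040263
Europium pattern (n=2): 0.22857961 : 0.49904078 : 0.27237961
Convolve the two distributions (both contribute in 2-u steps):
  M: 0.02567237×0.22857961 = 0.005868
  M+2: 0.02567237×0.49904078 + 0.18405787×0.22857961 = 0.054883
  M+4: 0.02567237×0.27237961 + 0.18405787×0.49904078 + 0.43986713×0.22857961 = 0.199390
  M+6: 0.18405787×0.27237961 + 0.43986713×0.49904078 + 0.35040263×0.22857961 = 0.349740
  M+8: 0.43986713×0.27237961 + 0.35040263×0.49904078 = 0.294676
  M+10: 0.35040263×0.27237961 = 0.095443
Scale to base peak (0.349740) = 100: 1.7 : 15.7 : 57.0 : 100.0 : 84.3 : 27.3

1.7 : 15.7 : 57.0 : 100.0 : 84.3 : 27.3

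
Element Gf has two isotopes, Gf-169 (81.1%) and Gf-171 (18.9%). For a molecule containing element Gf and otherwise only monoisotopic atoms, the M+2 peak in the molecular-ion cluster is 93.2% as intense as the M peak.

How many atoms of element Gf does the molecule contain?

4

The M+2/M ratio from n Gf atoms is n · q/p = n · 0.189/0.811.
n = 0.932 × 0.811/0.189 = 4.00 ≈ 4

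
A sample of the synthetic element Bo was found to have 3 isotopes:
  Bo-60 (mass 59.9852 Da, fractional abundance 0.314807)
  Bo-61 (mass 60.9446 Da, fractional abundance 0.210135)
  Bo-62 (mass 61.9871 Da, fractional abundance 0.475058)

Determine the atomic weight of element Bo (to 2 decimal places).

61.14 Da

The abundance-weighted mean is 0.314807 × 59.9852 + 0.210135 × 60.9446 + 0.475058 × 61.9871
= 18.88376 + 12.80659 + 29.44747 = 61.13782 Da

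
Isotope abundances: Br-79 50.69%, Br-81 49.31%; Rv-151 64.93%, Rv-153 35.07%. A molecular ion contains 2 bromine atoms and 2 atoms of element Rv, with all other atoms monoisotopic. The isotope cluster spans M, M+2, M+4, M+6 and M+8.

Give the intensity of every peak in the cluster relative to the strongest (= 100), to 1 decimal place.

Bromine pattern (n=2): 0.25694761 : 0.49990478 : 0.24314761
Element Rv pattern (n=2): 0.42159049 : 0.45541902 : 0.12299049
Convolve the two distributions (both contribute in 2-u steps):
  M: 0.25694761×0.42159049 = 0.108327
  M+2: 0.25694761×0.45541902 + 0.49990478×0.42159049 = 0.327774
  M+4: 0.25694761×0.12299049 + 0.49990478×0.45541902 + 0.24314761×0.42159049 = 0.361777
  M+6: 0.49990478×0.12299049 + 0.24314761×0.45541902 = 0.172218
  M+8: 0.24314761×0.12299049 = 0.029905
Scale to base peak (0.361777) = 100: 29.9 : 90.6 : 100.0 : 47.6 : 8.3

29.9 : 90.6 : 100.0 : 47.6 : 8.3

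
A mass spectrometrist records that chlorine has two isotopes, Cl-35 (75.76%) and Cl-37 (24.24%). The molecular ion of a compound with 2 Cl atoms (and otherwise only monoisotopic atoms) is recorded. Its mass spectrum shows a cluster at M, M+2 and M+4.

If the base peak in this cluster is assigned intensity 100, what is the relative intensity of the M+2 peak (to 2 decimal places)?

63.99

(0.7576 + 0.2424)^2 gives M 0.5740, M+2 0.3673, M+4 0.0588; the largest is M.
P(M) = C(2,0) × 0.7576^2 × 0.2424^0 = 1 × 0.57395776 × 1.0000 = 0.573958 (base)
P(M+2) = C(2,1) × 0.7576^1 × 0.2424^1 = 2 × 0.7576 × 0.2424 = 0.367284
Relative intensity = 0.367284 / 0.573958 × 100 = 63.99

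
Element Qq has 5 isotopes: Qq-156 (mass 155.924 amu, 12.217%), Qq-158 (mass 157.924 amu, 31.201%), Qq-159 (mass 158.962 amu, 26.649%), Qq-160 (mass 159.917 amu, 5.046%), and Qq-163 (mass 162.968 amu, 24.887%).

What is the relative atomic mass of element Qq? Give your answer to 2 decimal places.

159.31 amu

The abundance-weighted mean is 0.12217 × 155.924 + 0.31201 × 157.924 + 0.26649 × 158.962 + 0.05046 × 159.917 + 0.24887 × 162.968
= 19.0492 + 49.2739 + 42.3618 + 8.0694 + 40.5578 = 159.3121 amu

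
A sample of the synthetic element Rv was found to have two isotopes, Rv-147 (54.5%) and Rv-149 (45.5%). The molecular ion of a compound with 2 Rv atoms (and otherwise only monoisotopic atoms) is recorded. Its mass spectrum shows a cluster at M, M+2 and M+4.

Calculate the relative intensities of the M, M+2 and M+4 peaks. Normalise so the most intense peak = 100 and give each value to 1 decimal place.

Expanding (0.545 + 0.455)^2:
P(M) = 0.545^2 = 0.297025
P(M+2) = 2 × 0.545^1 × 0.455^1 = 0.495950
P(M+4) = 0.455^2 = 0.207025
The M+2 peak is largest (0.495950); scaling to 100 gives 59.9 : 100.0 : 41.7.

59.9 : 100.0 : 41.7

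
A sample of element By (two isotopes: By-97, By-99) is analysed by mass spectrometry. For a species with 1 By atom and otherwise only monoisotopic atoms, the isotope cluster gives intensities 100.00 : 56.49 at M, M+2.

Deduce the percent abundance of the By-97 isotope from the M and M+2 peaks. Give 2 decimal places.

63.90%

Write p for the By-97 fraction. I(M+2)/I(M) = [C(1,1)·p^0·(1−p)] / p^1 = 1·(1−p)/p = 56.49/100.00 = 0.5649
(1−p)/p = 0.5649/1 = 0.5649  ⇒  p = 1/(1 + 0.5649) = 0.6390
By-97: 63.90%, By-99: 36.10%.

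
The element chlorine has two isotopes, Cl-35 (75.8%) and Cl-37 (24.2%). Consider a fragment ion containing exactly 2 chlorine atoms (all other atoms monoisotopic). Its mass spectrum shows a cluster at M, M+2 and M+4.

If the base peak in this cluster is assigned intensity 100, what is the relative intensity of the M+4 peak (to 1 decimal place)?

Term probabilities: M 0.5746, M+2 0.3669, M+4 0.0586. Base peak = M.
P(M) = C(2,0) × 0.758^2 × 0.242^0 = 1 × 0.574564 × 1.0000 = 0.574564 (base)
P(M+4) = C(2,2) × 0.758^0 × 0.242^2 = 1 × 1.0000 × 0.058564 = 0.058564
Relative intensity = 0.058564 / 0.574564 × 100 = 10.2

10.2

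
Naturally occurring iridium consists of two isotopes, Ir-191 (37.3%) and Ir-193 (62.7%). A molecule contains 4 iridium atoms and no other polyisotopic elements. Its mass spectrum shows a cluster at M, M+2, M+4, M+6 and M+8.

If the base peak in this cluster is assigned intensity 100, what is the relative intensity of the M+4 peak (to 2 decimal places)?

Binomial terms of (0.373 + 0.627)^4: M 0.0194, M+2 0.1302, M+4 0.3282, M+6 0.3678, M+8 0.1546 → M+6 is the base peak.
P(M+6) = C(4,3) × 0.373^1 × 0.627^3 = 4 × 0.3730 × 0.24649188 = 0.367766 (base)
P(M+4) = C(4,2) × 0.373^2 × 0.627^2 = 6 × 0.139129 × 0.393129 = 0.328174
Relative intensity = 0.328174 / 0.367766 × 100 = 89.23

89.23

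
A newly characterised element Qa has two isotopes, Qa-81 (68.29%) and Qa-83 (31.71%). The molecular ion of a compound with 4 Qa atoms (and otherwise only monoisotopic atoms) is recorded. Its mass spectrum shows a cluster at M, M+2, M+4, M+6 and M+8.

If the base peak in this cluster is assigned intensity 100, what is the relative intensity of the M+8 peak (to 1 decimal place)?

Binomial terms of (0.6829 + 0.3171)^4: M 0.2175, M+2 0.4039, M+4 0.2814, M+6 0.0871, M+8 0.0101 → M+2 is the base peak.
P(M+2) = C(4,1) × 0.6829^3 × 0.3171^1 = 4 × 0.31847206 × 0.3171 = 0.403950 (base)
P(M+8) = C(4,4) × 0.6829^0 × 0.3171^4 = 1 × 1.0000 × 0.01011079 = 0.010111
Relative intensity = 0.010111 / 0.403950 × 100 = 2.5

2.5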